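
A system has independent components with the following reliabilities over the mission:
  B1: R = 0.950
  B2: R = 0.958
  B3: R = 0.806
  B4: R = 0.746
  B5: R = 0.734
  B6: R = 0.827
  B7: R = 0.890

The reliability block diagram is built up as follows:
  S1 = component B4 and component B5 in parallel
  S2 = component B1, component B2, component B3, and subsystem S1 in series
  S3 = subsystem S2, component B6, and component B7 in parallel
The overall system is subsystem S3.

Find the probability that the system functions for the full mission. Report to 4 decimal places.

Parallel (B4 and B5): 1 − (1 − 0.746000)(1 − 0.734000) = 0.932436
Series (B1, B2, B3, and [0.932436]): 0.950000 × 0.958000 × 0.806000 × 0.932436 = 0.683980
Parallel ([0.683980], B6, and B7): 1 − (1 − 0.683980)(1 − 0.827000)(1 − 0.890000) = 0.9940

0.9940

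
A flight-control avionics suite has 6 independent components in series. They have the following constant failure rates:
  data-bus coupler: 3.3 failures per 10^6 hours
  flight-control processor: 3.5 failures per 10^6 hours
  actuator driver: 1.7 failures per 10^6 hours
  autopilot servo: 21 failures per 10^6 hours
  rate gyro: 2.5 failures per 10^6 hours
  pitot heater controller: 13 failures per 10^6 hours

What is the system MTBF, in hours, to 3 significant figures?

Series of exponential components: λ_sys = Σ λ_i
λ_sys = 0.0000033 + 0.0000035 + 0.0000017 + 0.000021 + 0.0000025 + 0.000013 = 4.5000e-05 /h
MTBF = 1 / λ_sys = 22200 h

22200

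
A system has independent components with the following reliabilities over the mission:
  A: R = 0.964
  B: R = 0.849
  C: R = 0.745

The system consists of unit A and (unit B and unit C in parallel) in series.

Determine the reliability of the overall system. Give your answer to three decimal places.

Parallel (B and C): 1 − (1 − 0.84900)(1 − 0.74500) = 0.96150
Series (A and [0.96150]): 0.96400 × 0.96150 = 0.927

0.927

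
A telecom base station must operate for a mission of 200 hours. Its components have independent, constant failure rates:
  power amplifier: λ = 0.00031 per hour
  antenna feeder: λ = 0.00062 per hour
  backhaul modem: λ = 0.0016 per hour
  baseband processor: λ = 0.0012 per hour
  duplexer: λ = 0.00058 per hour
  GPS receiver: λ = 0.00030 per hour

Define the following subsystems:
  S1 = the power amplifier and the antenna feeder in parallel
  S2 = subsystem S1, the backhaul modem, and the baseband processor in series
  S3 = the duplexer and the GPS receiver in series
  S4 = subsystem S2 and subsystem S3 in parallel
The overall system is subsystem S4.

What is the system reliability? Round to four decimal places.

R(power amplifier) = exp(−0.00031 × 200) = 0.939883
R(antenna feeder) = exp(−0.00062 × 200) = 0.883380
R(backhaul modem) = exp(−0.0016 × 200) = 0.726149
R(baseband processor) = exp(−0.0012 × 200) = 0.786628
R(duplexer) = exp(−0.00058 × 200) = 0.890475
R(GPS receiver) = exp(−0.00030 × 200) = 0.941765
Parallel (power amplifier and antenna feeder): 1 − (1 − 0.939883)(1 − 0.883380) = 0.992989
Series ([0.992989], backhaul modem, and baseband processor): 0.992989 × 0.726149 × 0.786628 = 0.567204
Series (duplexer and GPS receiver): 0.890475 × 0.941765 = 0.838618
Parallel ([0.567204] and [0.838618]): 1 − (1 − 0.567204)(1 − 0.838618) = 0.9302

0.9302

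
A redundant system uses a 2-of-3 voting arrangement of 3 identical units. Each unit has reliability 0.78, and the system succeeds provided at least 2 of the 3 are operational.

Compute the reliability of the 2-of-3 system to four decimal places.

0.8761

R = Σ_{i=2}^{3} C(3,i) p^i (1−p)^{3−i} with p = 0.78
C(3,2)·0.78^2·0.22^1 = 0.401544
C(3,3)·0.78^3·0.22^0 = 0.474552
Sum = 0.8761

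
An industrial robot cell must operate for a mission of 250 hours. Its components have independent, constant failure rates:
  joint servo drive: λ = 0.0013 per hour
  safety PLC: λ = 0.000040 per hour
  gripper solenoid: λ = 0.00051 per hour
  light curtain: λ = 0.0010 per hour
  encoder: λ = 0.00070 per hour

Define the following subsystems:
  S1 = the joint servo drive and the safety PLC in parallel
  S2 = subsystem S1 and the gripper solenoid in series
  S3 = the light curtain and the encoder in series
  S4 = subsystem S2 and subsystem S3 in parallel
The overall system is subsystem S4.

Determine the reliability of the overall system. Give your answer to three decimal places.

0.958

R(joint servo drive) = exp(−0.0013 × 250) = 0.72253
R(safety PLC) = exp(−0.000040 × 250) = 0.99005
R(gripper solenoid) = exp(−0.00051 × 250) = 0.88029
R(light curtain) = exp(−0.0010 × 250) = 0.77880
R(encoder) = exp(−0.00070 × 250) = 0.83946
Parallel (joint servo drive and safety PLC): 1 − (1 − 0.72253)(1 − 0.99005) = 0.99724
Series ([0.99724] and gripper solenoid): 0.99724 × 0.88029 = 0.87786
Series (light curtain and encoder): 0.77880 × 0.83946 = 0.65377
Parallel ([0.87786] and [0.65377]): 1 − (1 − 0.87786)(1 − 0.65377) = 0.958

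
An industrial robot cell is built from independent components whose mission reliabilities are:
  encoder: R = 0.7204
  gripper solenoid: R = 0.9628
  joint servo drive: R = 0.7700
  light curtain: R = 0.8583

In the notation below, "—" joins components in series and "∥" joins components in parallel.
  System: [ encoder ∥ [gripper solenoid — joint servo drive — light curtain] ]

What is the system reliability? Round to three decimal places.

Series (gripper solenoid, joint servo drive, and light curtain): 0.96280 × 0.77000 × 0.85830 = 0.63631
Parallel (encoder and [0.63631]): 1 − (1 − 0.72040)(1 − 0.63631) = 0.898

0.898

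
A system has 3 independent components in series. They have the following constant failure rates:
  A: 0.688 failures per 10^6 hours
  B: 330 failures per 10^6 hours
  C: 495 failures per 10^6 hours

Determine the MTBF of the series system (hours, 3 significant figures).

Series of exponential components: λ_sys = Σ λ_i
λ_sys = 0.000000688 + 0.000330 + 0.000495 = 8.2569e-04 /h
MTBF = 1 / λ_sys = 1210 h

1210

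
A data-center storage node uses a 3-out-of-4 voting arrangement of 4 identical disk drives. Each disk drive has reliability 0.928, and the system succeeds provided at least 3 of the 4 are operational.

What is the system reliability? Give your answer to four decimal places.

R = Σ_{i=3}^{4} C(4,i) p^i (1−p)^{4−i} with p = 0.928
C(4,3)·0.928^3·0.072^1 = 0.230163
C(4,4)·0.928^4·0.072^0 = 0.741638
Sum = 0.9718

0.9718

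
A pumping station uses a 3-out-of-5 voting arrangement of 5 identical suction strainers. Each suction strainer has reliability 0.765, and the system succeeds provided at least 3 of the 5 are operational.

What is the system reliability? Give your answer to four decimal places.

0.9117

R = Σ_{i=3}^{5} C(5,i) p^i (1−p)^{5−i} with p = 0.765
C(5,3)·0.765^3·0.235^2 = 0.247241
C(5,4)·0.765^4·0.235^1 = 0.402424
C(5,5)·0.765^5·0.235^0 = 0.262004
Sum = 0.9117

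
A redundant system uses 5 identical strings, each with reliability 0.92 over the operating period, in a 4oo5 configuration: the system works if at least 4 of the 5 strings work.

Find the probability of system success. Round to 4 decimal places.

0.9456

R = Σ_{i=4}^{5} C(5,i) p^i (1−p)^{5−i} with p = 0.92
C(5,4)·0.92^4·0.08^1 = 0.286557
C(5,5)·0.92^5·0.08^0 = 0.659082
Sum = 0.9456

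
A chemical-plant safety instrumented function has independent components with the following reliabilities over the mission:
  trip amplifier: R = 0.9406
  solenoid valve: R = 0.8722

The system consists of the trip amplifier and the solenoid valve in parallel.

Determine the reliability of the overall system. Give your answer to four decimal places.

0.9924

Parallel (trip amplifier and solenoid valve): 1 − (1 − 0.940600)(1 − 0.872200) = 0.9924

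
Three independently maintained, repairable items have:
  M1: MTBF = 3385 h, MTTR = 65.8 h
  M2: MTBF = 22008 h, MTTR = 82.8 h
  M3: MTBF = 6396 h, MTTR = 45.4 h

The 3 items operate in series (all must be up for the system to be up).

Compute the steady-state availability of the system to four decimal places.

0.9704

A(M1) = MTBF/(MTBF+MTTR) = 3385/(3385+65.8) = 0.980932
A(M2) = MTBF/(MTBF+MTTR) = 22008/(22008+82.8) = 0.996252
A(M3) = MTBF/(MTBF+MTTR) = 6396/(6396+45.4) = 0.992952
Series availability: 0.980932 × 0.996252 × 0.992952 = 0.9704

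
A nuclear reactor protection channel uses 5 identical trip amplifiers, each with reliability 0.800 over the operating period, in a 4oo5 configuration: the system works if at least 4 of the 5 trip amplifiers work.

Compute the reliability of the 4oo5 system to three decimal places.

R = Σ_{i=4}^{5} C(5,i) p^i (1−p)^{5−i} with p = 0.800
C(5,4)·0.800^4·0.200^1 = 0.40960
C(5,5)·0.800^5·0.200^0 = 0.32768
Sum = 0.737

0.737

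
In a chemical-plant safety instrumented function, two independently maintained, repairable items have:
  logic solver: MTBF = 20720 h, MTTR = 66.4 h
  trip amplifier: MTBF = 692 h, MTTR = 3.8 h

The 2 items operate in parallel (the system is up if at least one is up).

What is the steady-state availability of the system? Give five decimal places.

A(logic solver) = MTBF/(MTBF+MTTR) = 20720/(20720+66.4) = 0.996806
A(trip amplifier) = MTBF/(MTBF+MTTR) = 692/(692+3.8) = 0.994539
Parallel availability: 1 − (1 − 0.996806)(1 − 0.994539) = 0.99998

0.99998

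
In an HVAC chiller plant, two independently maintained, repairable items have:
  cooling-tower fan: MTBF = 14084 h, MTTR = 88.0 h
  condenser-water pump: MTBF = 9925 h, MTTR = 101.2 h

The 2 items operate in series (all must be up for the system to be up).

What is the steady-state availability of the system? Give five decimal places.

A(cooling-tower fan) = MTBF/(MTBF+MTTR) = 14084/(14084+88.0) = 0.993791
A(condenser-water pump) = MTBF/(MTBF+MTTR) = 9925/(9925+101.2) = 0.989906
Series availability: 0.993791 × 0.989906 = 0.98376

0.98376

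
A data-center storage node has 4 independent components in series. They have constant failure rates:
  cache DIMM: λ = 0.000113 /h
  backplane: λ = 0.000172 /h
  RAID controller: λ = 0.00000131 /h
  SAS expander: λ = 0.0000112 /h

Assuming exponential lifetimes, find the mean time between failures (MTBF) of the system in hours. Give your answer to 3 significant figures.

3360

Series of exponential components: λ_sys = Σ λ_i
λ_sys = 0.000113 + 0.000172 + 0.00000131 + 0.0000112 = 2.9751e-04 /h
MTBF = 1 / λ_sys = 3360 h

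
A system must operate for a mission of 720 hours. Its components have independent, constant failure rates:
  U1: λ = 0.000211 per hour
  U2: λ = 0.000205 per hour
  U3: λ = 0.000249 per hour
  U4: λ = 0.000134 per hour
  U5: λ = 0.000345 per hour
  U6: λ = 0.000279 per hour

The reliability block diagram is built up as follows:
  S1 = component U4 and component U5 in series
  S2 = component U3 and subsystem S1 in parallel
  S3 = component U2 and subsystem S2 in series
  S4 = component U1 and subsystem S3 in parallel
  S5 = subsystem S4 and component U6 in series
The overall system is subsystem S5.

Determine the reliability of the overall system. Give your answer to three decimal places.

R(U1) = exp(−0.000211 × 720) = 0.85906
R(U2) = exp(−0.000205 × 720) = 0.86278
R(U3) = exp(−0.000249 × 720) = 0.83587
R(U4) = exp(−0.000134 × 720) = 0.90803
R(U5) = exp(−0.000345 × 720) = 0.78005
R(U6) = exp(−0.000279 × 720) = 0.81801
Series (U4 and U5): 0.90803 × 0.78005 = 0.70831
Parallel (U3 and [0.70831]): 1 − (1 − 0.83587)(1 − 0.70831) = 0.95212
Series (U2 and [0.95212]): 0.86278 × 0.95212 = 0.82147
Parallel (U1 and [0.82147]): 1 − (1 − 0.85906)(1 − 0.82147) = 0.97484
Series ([0.97484] and U6): 0.97484 × 0.81801 = 0.797

0.797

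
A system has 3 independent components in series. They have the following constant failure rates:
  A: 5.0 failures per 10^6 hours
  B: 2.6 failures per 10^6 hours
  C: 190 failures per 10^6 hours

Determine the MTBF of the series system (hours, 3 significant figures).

5060

Series of exponential components: λ_sys = Σ λ_i
λ_sys = 0.0000050 + 0.0000026 + 0.00019 = 1.9760e-04 /h
MTBF = 1 / λ_sys = 5060 h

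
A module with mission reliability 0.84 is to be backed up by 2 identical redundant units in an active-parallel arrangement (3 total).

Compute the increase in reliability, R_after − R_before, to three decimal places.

0.156

R_before = 0.84
R_after = 1 − (1 − 0.84)^3 = 0.996
ΔR = 0.996 − 0.84 = 0.156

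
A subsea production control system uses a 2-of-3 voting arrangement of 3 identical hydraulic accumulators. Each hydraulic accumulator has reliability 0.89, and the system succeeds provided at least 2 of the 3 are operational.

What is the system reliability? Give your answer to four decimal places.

0.9664

R = Σ_{i=2}^{3} C(3,i) p^i (1−p)^{3−i} with p = 0.89
C(3,2)·0.89^2·0.11^1 = 0.261393
C(3,3)·0.89^3·0.11^0 = 0.704969
Sum = 0.9664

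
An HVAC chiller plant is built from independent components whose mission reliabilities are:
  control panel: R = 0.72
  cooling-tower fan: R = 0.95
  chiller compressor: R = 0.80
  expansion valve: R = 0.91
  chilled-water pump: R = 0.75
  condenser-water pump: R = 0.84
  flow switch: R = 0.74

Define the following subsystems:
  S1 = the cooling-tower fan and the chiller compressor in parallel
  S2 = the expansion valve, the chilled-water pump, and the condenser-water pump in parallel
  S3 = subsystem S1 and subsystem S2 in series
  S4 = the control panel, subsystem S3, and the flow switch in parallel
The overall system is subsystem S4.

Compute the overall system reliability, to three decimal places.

0.999

Parallel (cooling-tower fan and chiller compressor): 1 − (1 − 0.95000)(1 − 0.80000) = 0.99000
Parallel (expansion valve, chilled-water pump, and condenser-water pump): 1 − (1 − 0.91000)(1 − 0.75000)(1 − 0.84000) = 0.99640
Series ([0.99000] and [0.99640]): 0.99000 × 0.99640 = 0.98644
Parallel (control panel, [0.98644], and flow switch): 1 − (1 − 0.72000)(1 − 0.98644)(1 − 0.74000) = 0.999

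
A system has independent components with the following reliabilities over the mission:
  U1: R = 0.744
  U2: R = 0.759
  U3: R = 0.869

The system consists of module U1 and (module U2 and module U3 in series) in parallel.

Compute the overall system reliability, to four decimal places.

0.9129

Series (U2 and U3): 0.759000 × 0.869000 = 0.659571
Parallel (U1 and [0.659571]): 1 − (1 − 0.744000)(1 − 0.659571) = 0.9129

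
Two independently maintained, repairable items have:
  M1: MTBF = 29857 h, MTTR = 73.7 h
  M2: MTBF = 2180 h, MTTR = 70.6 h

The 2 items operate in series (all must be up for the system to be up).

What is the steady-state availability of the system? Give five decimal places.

A(M1) = MTBF/(MTBF+MTTR) = 29857/(29857+73.7) = 0.997538
A(M2) = MTBF/(MTBF+MTTR) = 2180/(2180+70.6) = 0.968631
Series availability: 0.997538 × 0.968631 = 0.96625

0.96625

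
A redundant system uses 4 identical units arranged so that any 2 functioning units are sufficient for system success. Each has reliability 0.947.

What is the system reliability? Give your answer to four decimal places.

R = Σ_{i=2}^{4} C(4,i) p^i (1−p)^{4−i} with p = 0.947
C(4,2)·0.947^2·0.053^2 = 0.015115
C(4,3)·0.947^3·0.053^1 = 0.180047
C(4,4)·0.947^4·0.053^0 = 0.804266
Sum = 0.9994

0.9994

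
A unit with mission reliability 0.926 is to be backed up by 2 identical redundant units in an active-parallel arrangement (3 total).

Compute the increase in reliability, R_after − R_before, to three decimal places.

0.074

R_before = 0.926
R_after = 1 − (1 − 0.926)^3 = 1.000
ΔR = 1.000 − 0.926 = 0.074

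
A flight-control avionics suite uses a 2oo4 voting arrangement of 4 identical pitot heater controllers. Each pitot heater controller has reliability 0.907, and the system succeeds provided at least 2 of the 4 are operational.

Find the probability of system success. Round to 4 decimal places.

0.9970

R = Σ_{i=2}^{4} C(4,i) p^i (1−p)^{4−i} with p = 0.907
C(4,2)·0.907^2·0.093^2 = 0.042691
C(4,3)·0.907^3·0.093^1 = 0.277565
C(4,4)·0.907^4·0.093^0 = 0.676751
Sum = 0.9970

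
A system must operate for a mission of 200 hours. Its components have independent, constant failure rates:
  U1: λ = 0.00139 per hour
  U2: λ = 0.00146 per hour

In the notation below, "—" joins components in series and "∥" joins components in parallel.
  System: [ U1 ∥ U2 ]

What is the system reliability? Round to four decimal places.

R(U1) = exp(−0.00139 × 200) = 0.757297
R(U2) = exp(−0.00146 × 200) = 0.746769
Parallel (U1 and U2): 1 − (1 − 0.757297)(1 − 0.746769) = 0.9385

0.9385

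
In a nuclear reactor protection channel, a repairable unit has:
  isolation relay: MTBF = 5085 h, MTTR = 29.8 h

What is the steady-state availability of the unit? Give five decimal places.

0.99417

A(isolation relay) = MTBF/(MTBF+MTTR) = 5085/(5085+29.8) = 0.99417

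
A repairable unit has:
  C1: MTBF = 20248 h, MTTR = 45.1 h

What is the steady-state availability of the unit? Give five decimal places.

A(C1) = MTBF/(MTBF+MTTR) = 20248/(20248+45.1) = 0.99778

0.99778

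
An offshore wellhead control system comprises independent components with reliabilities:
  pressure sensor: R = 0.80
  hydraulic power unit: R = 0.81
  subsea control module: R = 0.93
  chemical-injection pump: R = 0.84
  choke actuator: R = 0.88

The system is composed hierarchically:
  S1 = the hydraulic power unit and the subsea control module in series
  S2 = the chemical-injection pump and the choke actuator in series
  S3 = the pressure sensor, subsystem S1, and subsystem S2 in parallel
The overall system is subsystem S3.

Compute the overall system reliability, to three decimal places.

0.987

Series (hydraulic power unit and subsea control module): 0.81000 × 0.93000 = 0.75330
Series (chemical-injection pump and choke actuator): 0.84000 × 0.88000 = 0.73920
Parallel (pressure sensor, [0.75330], and [0.73920]): 1 − (1 − 0.80000)(1 − 0.75330)(1 − 0.73920) = 0.987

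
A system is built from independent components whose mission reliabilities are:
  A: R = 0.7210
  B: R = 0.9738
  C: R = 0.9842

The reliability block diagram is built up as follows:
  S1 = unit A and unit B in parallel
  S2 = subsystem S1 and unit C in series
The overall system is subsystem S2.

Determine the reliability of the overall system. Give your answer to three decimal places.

0.977

Parallel (A and B): 1 − (1 − 0.72100)(1 − 0.97380) = 0.99269
Series ([0.99269] and C): 0.99269 × 0.98420 = 0.977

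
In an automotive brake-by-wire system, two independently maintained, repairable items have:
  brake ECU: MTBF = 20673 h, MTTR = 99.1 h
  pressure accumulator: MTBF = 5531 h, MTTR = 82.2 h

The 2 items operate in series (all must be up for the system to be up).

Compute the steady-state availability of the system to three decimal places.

A(brake ECU) = MTBF/(MTBF+MTTR) = 20673/(20673+99.1) = 0.995229
A(pressure accumulator) = MTBF/(MTBF+MTTR) = 5531/(5531+82.2) = 0.985356
Series availability: 0.995229 × 0.985356 = 0.981

0.981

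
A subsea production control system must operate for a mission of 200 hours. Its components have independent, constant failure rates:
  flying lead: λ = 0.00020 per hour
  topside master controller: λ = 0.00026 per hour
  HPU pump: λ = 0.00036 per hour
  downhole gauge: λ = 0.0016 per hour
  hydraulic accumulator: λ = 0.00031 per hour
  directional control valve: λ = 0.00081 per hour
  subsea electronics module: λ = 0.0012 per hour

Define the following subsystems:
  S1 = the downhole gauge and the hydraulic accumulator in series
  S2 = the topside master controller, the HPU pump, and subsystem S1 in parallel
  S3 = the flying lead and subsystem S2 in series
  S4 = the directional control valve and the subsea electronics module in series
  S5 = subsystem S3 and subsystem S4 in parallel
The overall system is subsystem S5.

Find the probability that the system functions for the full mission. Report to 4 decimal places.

0.9867

R(flying lead) = exp(−0.00020 × 200) = 0.960789
R(topside master controller) = exp(−0.00026 × 200) = 0.949329
R(HPU pump) = exp(−0.00036 × 200) = 0.930531
R(downhole gauge) = exp(−0.0016 × 200) = 0.726149
R(hydraulic accumulator) = exp(−0.00031 × 200) = 0.939883
R(directional control valve) = exp(−0.00081 × 200) = 0.850441
R(subsea electronics module) = exp(−0.0012 × 200) = 0.786628
Series (downhole gauge and hydraulic accumulator): 0.726149 × 0.939883 = 0.682495
Parallel (topside master controller, HPU pump, and [0.682495]): 1 − (1 − 0.949329)(1 − 0.930531)(1 − 0.682495) = 0.998882
Series (flying lead and [0.998882]): 0.960789 × 0.998882 = 0.959715
Series (directional control valve and subsea electronics module): 0.850441 × 0.786628 = 0.668981
Parallel ([0.959715] and [0.668981]): 1 − (1 − 0.959715)(1 − 0.668981) = 0.9867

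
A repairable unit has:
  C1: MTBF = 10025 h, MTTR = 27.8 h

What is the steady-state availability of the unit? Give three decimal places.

0.997

A(C1) = MTBF/(MTBF+MTTR) = 10025/(10025+27.8) = 0.997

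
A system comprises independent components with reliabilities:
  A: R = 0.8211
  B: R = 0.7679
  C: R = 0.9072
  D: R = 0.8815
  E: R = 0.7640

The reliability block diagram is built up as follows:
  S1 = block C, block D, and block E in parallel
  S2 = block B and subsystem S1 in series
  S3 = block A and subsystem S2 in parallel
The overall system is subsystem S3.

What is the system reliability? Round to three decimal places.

Parallel (C, D, and E): 1 − (1 − 0.90720)(1 − 0.88150)(1 − 0.76400) = 0.99740
Series (B and [0.99740]): 0.76790 × 0.99740 = 0.76590
Parallel (A and [0.76590]): 1 − (1 − 0.82110)(1 − 0.76590) = 0.958

0.958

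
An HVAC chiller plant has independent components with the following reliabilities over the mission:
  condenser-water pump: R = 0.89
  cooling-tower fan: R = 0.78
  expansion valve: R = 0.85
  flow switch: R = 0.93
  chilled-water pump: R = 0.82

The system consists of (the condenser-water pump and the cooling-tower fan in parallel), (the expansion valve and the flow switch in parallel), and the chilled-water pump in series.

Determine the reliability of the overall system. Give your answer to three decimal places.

Parallel (condenser-water pump and cooling-tower fan): 1 − (1 − 0.89000)(1 − 0.78000) = 0.97580
Parallel (expansion valve and flow switch): 1 − (1 − 0.85000)(1 − 0.93000) = 0.98950
Series ([0.97580], [0.98950], and chilled-water pump): 0.97580 × 0.98950 × 0.82000 = 0.792

0.792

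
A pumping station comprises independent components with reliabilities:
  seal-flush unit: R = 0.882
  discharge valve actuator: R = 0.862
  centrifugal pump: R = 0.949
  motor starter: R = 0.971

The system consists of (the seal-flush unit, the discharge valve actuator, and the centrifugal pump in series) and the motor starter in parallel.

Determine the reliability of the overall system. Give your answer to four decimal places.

Series (seal-flush unit, discharge valve actuator, and centrifugal pump): 0.882000 × 0.862000 × 0.949000 = 0.721510
Parallel ([0.721510] and motor starter): 1 − (1 − 0.721510)(1 − 0.971000) = 0.9919

0.9919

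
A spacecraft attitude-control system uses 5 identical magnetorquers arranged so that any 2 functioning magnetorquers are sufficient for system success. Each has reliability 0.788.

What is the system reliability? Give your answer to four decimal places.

R = Σ_{i=2}^{5} C(5,i) p^i (1−p)^{5−i} with p = 0.788
C(5,2)·0.788^2·0.212^3 = 0.059164
C(5,3)·0.788^3·0.212^2 = 0.219913
C(5,4)·0.788^4·0.212^1 = 0.408706
C(5,5)·0.788^5·0.212^0 = 0.303830
Sum = 0.9916

0.9916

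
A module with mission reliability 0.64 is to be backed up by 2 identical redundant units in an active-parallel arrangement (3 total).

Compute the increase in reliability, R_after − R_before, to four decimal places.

0.3133

R_before = 0.64
R_after = 1 − (1 − 0.64)^3 = 0.9533
ΔR = 0.9533 − 0.64 = 0.3133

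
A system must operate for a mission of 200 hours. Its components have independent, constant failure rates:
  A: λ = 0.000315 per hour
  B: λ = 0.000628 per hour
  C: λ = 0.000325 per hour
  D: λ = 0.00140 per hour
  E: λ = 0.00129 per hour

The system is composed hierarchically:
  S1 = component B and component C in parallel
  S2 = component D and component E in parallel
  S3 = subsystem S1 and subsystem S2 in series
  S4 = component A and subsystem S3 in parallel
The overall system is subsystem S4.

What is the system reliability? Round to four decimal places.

R(A) = exp(−0.000315 × 200) = 0.938943
R(B) = exp(−0.000628 × 200) = 0.881968
R(C) = exp(−0.000325 × 200) = 0.937067
R(D) = exp(−0.00140 × 200) = 0.755784
R(E) = exp(−0.00129 × 200) = 0.772595
Parallel (B and C): 1 − (1 − 0.881968)(1 − 0.937067) = 0.992572
Parallel (D and E): 1 − (1 − 0.755784)(1 − 0.772595) = 0.944464
Series ([0.992572] and [0.944464]): 0.992572 × 0.944464 = 0.937449
Parallel (A and [0.937449]): 1 − (1 − 0.938943)(1 − 0.937449) = 0.9962

0.9962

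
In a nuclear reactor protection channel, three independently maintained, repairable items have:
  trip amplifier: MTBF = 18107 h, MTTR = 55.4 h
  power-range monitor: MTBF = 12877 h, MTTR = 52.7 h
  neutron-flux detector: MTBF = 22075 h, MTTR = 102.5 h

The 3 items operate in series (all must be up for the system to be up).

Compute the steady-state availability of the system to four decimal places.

A(trip amplifier) = MTBF/(MTBF+MTTR) = 18107/(18107+55.4) = 0.996950
A(power-range monitor) = MTBF/(MTBF+MTTR) = 12877/(12877+52.7) = 0.995924
A(neutron-flux detector) = MTBF/(MTBF+MTTR) = 22075/(22075+102.5) = 0.995378
Series availability: 0.996950 × 0.995924 × 0.995378 = 0.9883

0.9883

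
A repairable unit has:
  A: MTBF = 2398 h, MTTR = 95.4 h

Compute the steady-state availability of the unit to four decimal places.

A(A) = MTBF/(MTBF+MTTR) = 2398/(2398+95.4) = 0.9617

0.9617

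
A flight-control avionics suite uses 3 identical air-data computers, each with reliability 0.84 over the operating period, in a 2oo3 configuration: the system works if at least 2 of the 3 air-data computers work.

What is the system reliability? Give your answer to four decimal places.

0.9314

R = Σ_{i=2}^{3} C(3,i) p^i (1−p)^{3−i} with p = 0.84
C(3,2)·0.84^2·0.16^1 = 0.338688
C(3,3)·0.84^3·0.16^0 = 0.592704
Sum = 0.9314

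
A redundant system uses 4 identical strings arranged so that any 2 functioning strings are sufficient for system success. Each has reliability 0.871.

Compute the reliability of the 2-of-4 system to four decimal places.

R = Σ_{i=2}^{4} C(4,i) p^i (1−p)^{4−i} with p = 0.871
C(4,2)·0.871^2·0.129^2 = 0.075747
C(4,3)·0.871^3·0.129^1 = 0.340961
C(4,4)·0.871^4·0.129^0 = 0.575536
Sum = 0.9922

0.9922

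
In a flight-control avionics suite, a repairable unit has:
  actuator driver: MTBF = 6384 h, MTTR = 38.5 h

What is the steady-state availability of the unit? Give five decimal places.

0.99401

A(actuator driver) = MTBF/(MTBF+MTTR) = 6384/(6384+38.5) = 0.99401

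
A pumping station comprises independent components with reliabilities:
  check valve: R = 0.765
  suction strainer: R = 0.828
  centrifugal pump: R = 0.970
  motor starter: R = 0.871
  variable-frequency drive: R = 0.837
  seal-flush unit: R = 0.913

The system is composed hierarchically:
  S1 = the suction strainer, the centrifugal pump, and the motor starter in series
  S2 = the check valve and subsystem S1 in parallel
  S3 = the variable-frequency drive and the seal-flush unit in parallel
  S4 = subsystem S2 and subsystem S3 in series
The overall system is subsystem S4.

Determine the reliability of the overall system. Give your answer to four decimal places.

0.9162

Series (suction strainer, centrifugal pump, and motor starter): 0.828000 × 0.970000 × 0.871000 = 0.699552
Parallel (check valve and [0.699552]): 1 − (1 − 0.765000)(1 − 0.699552) = 0.929395
Parallel (variable-frequency drive and seal-flush unit): 1 − (1 − 0.837000)(1 − 0.913000) = 0.985819
Series ([0.929395] and [0.985819]): 0.929395 × 0.985819 = 0.9162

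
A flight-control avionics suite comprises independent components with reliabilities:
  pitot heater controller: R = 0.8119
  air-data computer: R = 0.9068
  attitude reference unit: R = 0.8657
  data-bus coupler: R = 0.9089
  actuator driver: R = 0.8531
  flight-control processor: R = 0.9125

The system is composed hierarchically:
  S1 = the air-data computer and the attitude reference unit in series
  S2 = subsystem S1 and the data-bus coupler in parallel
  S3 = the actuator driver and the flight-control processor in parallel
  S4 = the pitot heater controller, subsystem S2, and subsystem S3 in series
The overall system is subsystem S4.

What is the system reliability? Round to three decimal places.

Series (air-data computer and attitude reference unit): 0.90680 × 0.86570 = 0.78502
Parallel ([0.78502] and data-bus coupler): 1 − (1 − 0.78502)(1 − 0.90890) = 0.98042
Parallel (actuator driver and flight-control processor): 1 − (1 − 0.85310)(1 − 0.91250) = 0.98715
Series (pitot heater controller, [0.98042], and [0.98715]): 0.81190 × 0.98042 × 0.98715 = 0.786

0.786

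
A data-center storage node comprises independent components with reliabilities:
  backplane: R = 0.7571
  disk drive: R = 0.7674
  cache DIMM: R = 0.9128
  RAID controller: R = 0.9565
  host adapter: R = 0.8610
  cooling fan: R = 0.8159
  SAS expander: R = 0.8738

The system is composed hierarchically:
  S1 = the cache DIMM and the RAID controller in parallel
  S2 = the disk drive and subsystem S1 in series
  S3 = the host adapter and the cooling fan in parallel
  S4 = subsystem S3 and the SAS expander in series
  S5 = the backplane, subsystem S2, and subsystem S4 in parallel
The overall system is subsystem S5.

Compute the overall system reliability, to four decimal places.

Parallel (cache DIMM and RAID controller): 1 − (1 − 0.912800)(1 − 0.956500) = 0.996207
Series (disk drive and [0.996207]): 0.767400 × 0.996207 = 0.764489
Parallel (host adapter and cooling fan): 1 − (1 − 0.861000)(1 − 0.815900) = 0.974410
Series ([0.974410] and SAS expander): 0.974410 × 0.873800 = 0.851439
Parallel (backplane, [0.764489], and [0.851439]): 1 − (1 − 0.757100)(1 − 0.764489)(1 − 0.851439) = 0.9915

0.9915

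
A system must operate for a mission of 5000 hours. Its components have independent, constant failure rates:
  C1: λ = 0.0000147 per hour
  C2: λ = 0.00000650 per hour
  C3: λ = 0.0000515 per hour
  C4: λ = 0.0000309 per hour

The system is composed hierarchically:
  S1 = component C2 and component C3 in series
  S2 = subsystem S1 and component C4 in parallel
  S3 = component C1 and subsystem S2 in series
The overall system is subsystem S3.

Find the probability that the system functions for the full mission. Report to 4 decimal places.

R(C1) = exp(−0.0000147 × 5000) = 0.929136
R(C2) = exp(−0.00000650 × 5000) = 0.968022
R(C3) = exp(−0.0000515 × 5000) = 0.772982
R(C4) = exp(−0.0000309 × 5000) = 0.856843
Series (C2 and C3): 0.968022 × 0.772982 = 0.748264
Parallel ([0.748264] and C4): 1 − (1 − 0.748264)(1 − 0.856843) = 0.963962
Series (C1 and [0.963962]): 0.929136 × 0.963962 = 0.8957

0.8957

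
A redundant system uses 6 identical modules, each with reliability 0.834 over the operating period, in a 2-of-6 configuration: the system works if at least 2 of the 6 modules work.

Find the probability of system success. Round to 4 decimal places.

0.9993

R = Σ_{i=2}^{6} C(6,i) p^i (1−p)^{6−i} with p = 0.834
C(6,2)·0.834^2·0.166^4 = 0.007922
C(6,3)·0.834^3·0.166^3 = 0.053070
C(6,4)·0.834^4·0.166^2 = 0.199973
C(6,5)·0.834^5·0.166^1 = 0.401874
C(6,6)·0.834^6·0.166^0 = 0.336509
Sum = 0.9993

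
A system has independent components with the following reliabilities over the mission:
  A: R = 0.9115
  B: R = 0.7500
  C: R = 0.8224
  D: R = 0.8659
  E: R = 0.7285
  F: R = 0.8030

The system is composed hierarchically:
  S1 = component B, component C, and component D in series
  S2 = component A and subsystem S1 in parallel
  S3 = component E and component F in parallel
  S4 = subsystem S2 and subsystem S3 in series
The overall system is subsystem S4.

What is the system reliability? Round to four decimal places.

Series (B, C, and D): 0.750000 × 0.822400 × 0.865900 = 0.534087
Parallel (A and [0.534087]): 1 − (1 − 0.911500)(1 − 0.534087) = 0.958767
Parallel (E and F): 1 − (1 − 0.728500)(1 − 0.803000) = 0.946515
Series ([0.958767] and [0.946515]): 0.958767 × 0.946515 = 0.9075

0.9075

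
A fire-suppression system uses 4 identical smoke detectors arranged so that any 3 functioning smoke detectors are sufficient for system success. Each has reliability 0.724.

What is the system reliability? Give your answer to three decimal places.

0.694

R = Σ_{i=3}^{4} C(4,i) p^i (1−p)^{4−i} with p = 0.724
C(4,3)·0.724^3·0.276^1 = 0.41897
C(4,4)·0.724^4·0.276^0 = 0.27476
Sum = 0.694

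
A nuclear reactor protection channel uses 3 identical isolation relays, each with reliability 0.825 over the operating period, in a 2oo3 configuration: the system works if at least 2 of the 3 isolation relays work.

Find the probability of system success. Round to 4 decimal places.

0.9188

R = Σ_{i=2}^{3} C(3,i) p^i (1−p)^{3−i} with p = 0.825
C(3,2)·0.825^2·0.175^1 = 0.357328
C(3,3)·0.825^3·0.175^0 = 0.561516
Sum = 0.9188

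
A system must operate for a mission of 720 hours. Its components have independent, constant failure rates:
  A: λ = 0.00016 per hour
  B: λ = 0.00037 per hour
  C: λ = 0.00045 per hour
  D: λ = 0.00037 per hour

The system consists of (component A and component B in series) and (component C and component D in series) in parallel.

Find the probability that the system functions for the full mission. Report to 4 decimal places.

0.8585

R(A) = exp(−0.00016 × 720) = 0.891188
R(B) = exp(−0.00037 × 720) = 0.766133
R(C) = exp(−0.00045 × 720) = 0.723250
R(D) = exp(−0.00037 × 720) = 0.766133
Series (A and B): 0.891188 × 0.766133 = 0.682769
Series (C and D): 0.723250 × 0.766133 = 0.554106
Parallel ([0.682769] and [0.554106]): 1 − (1 − 0.682769)(1 − 0.554106) = 0.8585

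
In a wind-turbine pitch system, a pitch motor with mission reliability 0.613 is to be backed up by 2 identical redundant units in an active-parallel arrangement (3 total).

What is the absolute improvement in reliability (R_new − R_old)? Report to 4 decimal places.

R_before = 0.613
R_after = 1 − (1 − 0.613)^3 = 0.9420
ΔR = 0.9420 − 0.613 = 0.3290

0.3290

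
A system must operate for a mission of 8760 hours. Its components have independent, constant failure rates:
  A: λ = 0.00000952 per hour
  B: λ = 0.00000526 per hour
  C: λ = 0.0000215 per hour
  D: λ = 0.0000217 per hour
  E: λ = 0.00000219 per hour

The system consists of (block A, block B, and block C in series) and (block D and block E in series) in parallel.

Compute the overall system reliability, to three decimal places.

0.949

R(A) = exp(−0.00000952 × 8760) = 0.91999
R(B) = exp(−0.00000526 × 8760) = 0.95497
R(C) = exp(−0.0000215 × 8760) = 0.82833
R(D) = exp(−0.0000217 × 8760) = 0.82688
R(E) = exp(−0.00000219 × 8760) = 0.98100
Series (A, B, and C): 0.91999 × 0.95497 × 0.82833 = 0.72774
Series (D and E): 0.82688 × 0.98100 = 0.81117
Parallel ([0.72774] and [0.81117]): 1 − (1 − 0.72774)(1 − 0.81117) = 0.949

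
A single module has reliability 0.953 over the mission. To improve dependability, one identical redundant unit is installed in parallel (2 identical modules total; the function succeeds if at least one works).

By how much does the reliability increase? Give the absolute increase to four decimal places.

R_before = 0.953
R_after = 1 − (1 − 0.953)^2 = 0.9978
ΔR = 0.9978 − 0.953 = 0.0448

0.0448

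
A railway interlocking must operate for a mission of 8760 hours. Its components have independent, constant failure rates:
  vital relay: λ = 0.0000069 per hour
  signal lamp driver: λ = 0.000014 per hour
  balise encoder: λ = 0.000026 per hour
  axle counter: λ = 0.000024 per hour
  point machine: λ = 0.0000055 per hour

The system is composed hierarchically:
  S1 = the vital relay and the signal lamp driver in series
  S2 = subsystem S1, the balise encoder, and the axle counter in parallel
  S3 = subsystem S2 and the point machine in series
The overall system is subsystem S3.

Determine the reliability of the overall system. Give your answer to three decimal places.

R(vital relay) = exp(−0.0000069 × 8760) = 0.94135
R(signal lamp driver) = exp(−0.000014 × 8760) = 0.88458
R(balise encoder) = exp(−0.000026 × 8760) = 0.79632
R(axle counter) = exp(−0.000024 × 8760) = 0.81039
R(point machine) = exp(−0.0000055 × 8760) = 0.95296
Series (vital relay and signal lamp driver): 0.94135 × 0.88458 = 0.83270
Parallel ([0.83270], balise encoder, and axle counter): 1 − (1 − 0.83270)(1 − 0.79632)(1 − 0.81039) = 0.99354
Series ([0.99354] and point machine): 0.99354 × 0.95296 = 0.947

0.947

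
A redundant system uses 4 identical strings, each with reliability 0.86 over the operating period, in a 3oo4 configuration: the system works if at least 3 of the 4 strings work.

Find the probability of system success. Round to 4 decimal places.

0.9032

R = Σ_{i=3}^{4} C(4,i) p^i (1−p)^{4−i} with p = 0.86
C(4,3)·0.86^3·0.14^1 = 0.356191
C(4,4)·0.86^4·0.14^0 = 0.547008
Sum = 0.9032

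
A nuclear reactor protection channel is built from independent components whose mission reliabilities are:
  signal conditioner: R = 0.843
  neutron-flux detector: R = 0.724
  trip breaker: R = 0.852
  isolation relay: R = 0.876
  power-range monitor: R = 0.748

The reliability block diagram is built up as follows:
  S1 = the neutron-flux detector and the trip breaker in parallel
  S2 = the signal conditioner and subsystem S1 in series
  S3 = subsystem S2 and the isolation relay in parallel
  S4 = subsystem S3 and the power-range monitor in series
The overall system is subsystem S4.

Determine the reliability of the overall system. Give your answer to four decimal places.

Parallel (neutron-flux detector and trip breaker): 1 − (1 − 0.724000)(1 − 0.852000) = 0.959152
Series (signal conditioner and [0.959152]): 0.843000 × 0.959152 = 0.808565
Parallel ([0.808565] and isolation relay): 1 − (1 − 0.808565)(1 − 0.876000) = 0.976262
Series ([0.976262] and power-range monitor): 0.976262 × 0.748000 = 0.7302

0.7302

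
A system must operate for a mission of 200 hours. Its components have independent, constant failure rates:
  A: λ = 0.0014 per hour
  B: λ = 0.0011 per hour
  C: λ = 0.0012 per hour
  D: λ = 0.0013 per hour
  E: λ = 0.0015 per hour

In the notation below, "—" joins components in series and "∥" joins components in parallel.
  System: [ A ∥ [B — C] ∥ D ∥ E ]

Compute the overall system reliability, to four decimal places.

R(A) = exp(−0.0014 × 200) = 0.755784
R(B) = exp(−0.0011 × 200) = 0.802519
R(C) = exp(−0.0012 × 200) = 0.786628
R(D) = exp(−0.0013 × 200) = 0.771052
R(E) = exp(−0.0015 × 200) = 0.740818
Series (B and C): 0.802519 × 0.786628 = 0.631284
Parallel (A, [0.631284], D, and E): 1 − (1 − 0.755784)(1 − 0.631284)(1 − 0.771052)(1 − 0.740818) = 0.9947

0.9947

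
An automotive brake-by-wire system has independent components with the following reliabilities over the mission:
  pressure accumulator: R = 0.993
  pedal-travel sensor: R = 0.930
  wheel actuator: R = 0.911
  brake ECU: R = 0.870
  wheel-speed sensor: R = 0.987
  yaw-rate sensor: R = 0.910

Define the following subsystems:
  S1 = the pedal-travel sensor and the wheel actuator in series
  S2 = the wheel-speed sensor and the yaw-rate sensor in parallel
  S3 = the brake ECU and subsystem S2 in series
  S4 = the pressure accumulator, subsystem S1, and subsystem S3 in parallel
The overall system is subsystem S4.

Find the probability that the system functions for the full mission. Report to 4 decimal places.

0.9999

Series (pedal-travel sensor and wheel actuator): 0.930000 × 0.911000 = 0.847230
Parallel (wheel-speed sensor and yaw-rate sensor): 1 − (1 − 0.987000)(1 − 0.910000) = 0.998830
Series (brake ECU and [0.998830]): 0.870000 × 0.998830 = 0.868982
Parallel (pressure accumulator, [0.847230], and [0.868982]): 1 − (1 − 0.993000)(1 − 0.847230)(1 − 0.868982) = 0.9999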